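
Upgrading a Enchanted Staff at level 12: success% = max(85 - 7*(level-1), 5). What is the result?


raw_rate = 85 - 7 * (12 - 1)
= 85 - 7 * 11
= 85 - 77
= 8
Apply floor: max(8, 5) = 8%

8%


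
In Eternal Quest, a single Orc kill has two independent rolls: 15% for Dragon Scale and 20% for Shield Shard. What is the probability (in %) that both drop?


For independent events, P(both) = P(A) * P(B)
= 15% * 20%
= 300 / 100 %
= 3.0%

3.0%


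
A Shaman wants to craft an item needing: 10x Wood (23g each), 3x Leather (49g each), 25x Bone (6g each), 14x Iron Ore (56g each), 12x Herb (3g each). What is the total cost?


Cost breakdown:
  Wood: 10 * 23 = 230
  Leather: 3 * 49 = 147
  Bone: 25 * 6 = 150
  Iron Ore: 14 * 56 = 784
  Herb: 12 * 3 = 36
Total = 230 + 147 + 150 + 784 + 36 = 1347

1347 gold


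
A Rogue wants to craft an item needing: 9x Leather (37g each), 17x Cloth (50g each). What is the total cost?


Cost breakdown:
  Leather: 9 * 37 = 333
  Cloth: 17 * 50 = 850
Total = 333 + 850 = 1183

1183 gold


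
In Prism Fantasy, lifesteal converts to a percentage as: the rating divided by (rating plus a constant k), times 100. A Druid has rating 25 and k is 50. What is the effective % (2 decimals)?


effective% = rating / (rating + k) * 100
= 25 / (25 + 50) * 100
= 25 / 75 * 100
= 0.333333 * 100
= 33.33%

33.33%


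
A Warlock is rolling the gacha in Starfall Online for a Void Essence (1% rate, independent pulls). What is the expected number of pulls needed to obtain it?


Expected pulls for a geometric distribution = 1/p = 100 / rate%
= 100 / 1
= 100.0

100.0 pulls


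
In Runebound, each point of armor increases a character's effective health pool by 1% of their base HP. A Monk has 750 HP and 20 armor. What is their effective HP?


EHP = 750 * (1 + 20/100)
= 750 * (1 + 0.2)
= 750 * 1.2
= 900.0

900.0 EHP


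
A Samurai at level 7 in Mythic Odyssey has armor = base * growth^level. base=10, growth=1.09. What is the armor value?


value = base * growth^level
= 10 * 1.09^7
= 10 * 1.828039
= 18.28

18.28 armor


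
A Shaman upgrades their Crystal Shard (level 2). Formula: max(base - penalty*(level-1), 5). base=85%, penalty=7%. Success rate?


raw_rate = 85 - 7 * (2 - 1)
= 85 - 7 * 1
= 85 - 7
= 78
Apply floor: max(78, 5) = 78%

78%


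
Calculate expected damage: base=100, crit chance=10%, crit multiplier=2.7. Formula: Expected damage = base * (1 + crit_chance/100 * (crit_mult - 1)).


E[dmg] = base * (1 + crit_chance * (crit_mult - 1))
cc as decimal = 10/100 = 0.1
cm - 1 = 2.7 - 1 = 1.7
Bonus factor = 0.1 * 1.7 = 0.17
Total multiplier = 1 + 0.17 = 1.17
Expected damage = 100 * 1.17 = 117.00

117.00 damage


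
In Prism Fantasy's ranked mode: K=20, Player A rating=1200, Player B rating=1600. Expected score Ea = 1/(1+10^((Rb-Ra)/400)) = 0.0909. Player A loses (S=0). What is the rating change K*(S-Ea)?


Elo update: delta = K * (S - Ea), where S = 0 (loses)
S - Ea = 0 - 0.0909 = -0.0909
Rating change = 20 * -0.0909
= -1.82

-1.82 rating points


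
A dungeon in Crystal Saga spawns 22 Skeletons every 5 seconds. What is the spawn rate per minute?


Spawns per minute = count * (60 / interval)
= 22 * (60 / 5)
= 22 * 12.0
= 264.0

264.0 per minute


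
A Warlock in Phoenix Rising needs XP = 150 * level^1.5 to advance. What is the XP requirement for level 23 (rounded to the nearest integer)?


XP = 150 * level^1.5
Substitute level = 23:
XP = 150 * 23^1.5
= 150 * 110.3041
= 16546

16546 XP


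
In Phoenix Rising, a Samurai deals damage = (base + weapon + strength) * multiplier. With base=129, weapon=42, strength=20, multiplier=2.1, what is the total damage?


Sum base + weapon + str = 129 + 42 + 20 = 191
Multiply by 2.1:
191 * 2.1 = 401.1

401.1 damage


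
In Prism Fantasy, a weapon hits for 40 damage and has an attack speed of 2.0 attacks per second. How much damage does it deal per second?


DPS = damage * attack_speed
= 40 * 2.0
= 80.0

80.0 DPS


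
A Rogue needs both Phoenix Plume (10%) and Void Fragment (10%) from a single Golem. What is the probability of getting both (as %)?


For independent events, P(both) = P(A) * P(B)
= 10% * 10%
= 100 / 100 %
= 1.0%

1.0%


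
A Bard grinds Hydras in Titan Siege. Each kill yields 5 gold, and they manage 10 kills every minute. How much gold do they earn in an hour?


Gold per minute = 5 * 10 = 50
Gold per hour = 50 * 60 = 3000

3000 gold/hour


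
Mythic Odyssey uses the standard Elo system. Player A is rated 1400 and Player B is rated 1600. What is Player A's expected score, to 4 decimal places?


Elo expected score: Ea = 1/(1 + 10^((Rb-Ra)/400))
Rb - Ra = 1600 - 1400 = 200
(Rb-Ra)/400 = 200/400 = 0.5
10^0.5 = 3.162278
Ea = 1/(1 + 3.162278) = 1/4.162278 = 0.2403

0.2403


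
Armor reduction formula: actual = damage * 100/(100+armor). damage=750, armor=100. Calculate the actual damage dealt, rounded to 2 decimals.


actual = 750 * 100 / (100 + 100)
= 750 * 100 / 200
= 75000 / 200
= 375.00

375.00 damage


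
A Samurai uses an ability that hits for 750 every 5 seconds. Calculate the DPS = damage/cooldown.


DPS = damage / cooldown
= 750 / 5
= 150.00

150.00 DPS


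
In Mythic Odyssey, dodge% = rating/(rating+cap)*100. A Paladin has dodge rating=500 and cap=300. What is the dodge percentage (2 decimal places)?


dodge% = 500 / (500 + 300) * 100
= 500 / 800 * 100
= 0.625 * 100
= 62.50%

62.50%


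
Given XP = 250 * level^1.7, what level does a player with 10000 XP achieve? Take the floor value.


XP = 250 * level^1.7, so level = (XP / 250)^(1/1.7)
= (10000 / 250)^(1/1.7)
= 40.0^0.5882
= 8.7577
Floor: level = 8

level 8


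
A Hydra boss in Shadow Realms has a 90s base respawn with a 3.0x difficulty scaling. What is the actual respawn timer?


Respawn time = base * multiplier
= 90 * 3.0
= 270.0 seconds

270.0 seconds


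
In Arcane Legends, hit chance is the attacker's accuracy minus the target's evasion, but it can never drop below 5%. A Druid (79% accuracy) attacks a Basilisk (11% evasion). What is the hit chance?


accuracy - evasion = 79 - 11 = 68
Apply floor: max(68, 5) = 68
Hit chance = 68%

68%


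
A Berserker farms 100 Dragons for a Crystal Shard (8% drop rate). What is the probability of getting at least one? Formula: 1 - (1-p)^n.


P(at least one) = 1 - P(none) = 1 - (1-p)^n
p = 8/100 = 0.08
1 - p = 0.92
(1 - p)^100 = 0.92^100 = 0.000239
P(at least one) = 1 - 0.000239 = 0.9998

0.9998


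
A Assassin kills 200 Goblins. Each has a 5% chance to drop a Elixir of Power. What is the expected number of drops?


Expected drops = kills * (drop_rate / 100)
= 200 * (5 / 100)
= 200 * 0.05
= 10.0

10.0 drops


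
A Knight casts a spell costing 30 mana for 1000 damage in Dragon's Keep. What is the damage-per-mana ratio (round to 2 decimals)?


Efficiency = damage / mana
= 1000 / 30
= 33.33

33.33 dmg/mana


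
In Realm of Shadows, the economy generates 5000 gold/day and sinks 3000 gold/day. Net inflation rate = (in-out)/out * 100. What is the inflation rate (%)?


Net gold = 5000 - 3000 = 2000
Inflation rate = net / sunk * 100 = 2000 / 3000 * 100
= 0.666667 * 100
= 66.67%

66.67%


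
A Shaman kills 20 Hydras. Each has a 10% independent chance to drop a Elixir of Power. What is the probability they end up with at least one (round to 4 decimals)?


P(at least one) = 1 - P(none) = 1 - (1-p)^n
p = 10/100 = 0.1
1 - p = 0.9
(1 - p)^20 = 0.9^20 = 0.121577
P(at least one) = 1 - 0.121577 = 0.8784

0.8784


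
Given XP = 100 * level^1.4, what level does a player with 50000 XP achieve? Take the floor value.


XP = 100 * level^1.4, so level = (XP / 100)^(1/1.4)
= (50000 / 100)^(1/1.4)
= 500.0^0.7143
= 84.6907
Floor: level = 84

level 84


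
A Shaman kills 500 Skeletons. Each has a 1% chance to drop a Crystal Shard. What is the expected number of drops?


Expected drops = kills * (drop_rate / 100)
= 500 * (1 / 100)
= 500 * 0.01
= 5.0

5.0 drops


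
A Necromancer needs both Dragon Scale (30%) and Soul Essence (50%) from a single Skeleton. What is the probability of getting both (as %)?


For independent events, P(both) = P(A) * P(B)
= 30% * 50%
= 1500 / 100 %
= 15.0%

15.0%


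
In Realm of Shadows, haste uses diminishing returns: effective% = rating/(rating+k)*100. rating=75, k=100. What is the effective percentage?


effective% = rating / (rating + k) * 100
= 75 / (75 + 100) * 100
= 75 / 175 * 100
= 0.428571 * 100
= 42.86%

42.86%


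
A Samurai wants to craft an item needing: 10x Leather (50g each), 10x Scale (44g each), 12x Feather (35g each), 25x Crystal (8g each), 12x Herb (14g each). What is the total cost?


Cost breakdown:
  Leather: 10 * 50 = 500
  Scale: 10 * 44 = 440
  Feather: 12 * 35 = 420
  Crystal: 25 * 8 = 200
  Herb: 12 * 14 = 168
Total = 500 + 440 + 420 + 200 + 168 = 1728

1728 gold


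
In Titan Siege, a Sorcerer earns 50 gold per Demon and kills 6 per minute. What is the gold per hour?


Gold per minute = 50 * 6 = 300
Gold per hour = 300 * 60 = 18000

18000 gold/hour


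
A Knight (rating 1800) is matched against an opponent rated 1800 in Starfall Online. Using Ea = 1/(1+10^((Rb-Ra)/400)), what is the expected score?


Elo expected score: Ea = 1/(1 + 10^((Rb-Ra)/400))
Rb - Ra = 1800 - 1800 = 0
(Rb-Ra)/400 = 0/400 = 0.0
10^0.0 = 1.0
Ea = 1/(1 + 1.0) = 1/2.0 = 0.5000

0.5000


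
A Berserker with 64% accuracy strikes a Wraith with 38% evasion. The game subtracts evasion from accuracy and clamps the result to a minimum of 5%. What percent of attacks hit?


accuracy - evasion = 64 - 38 = 26
Apply floor: max(26, 5) = 26
Hit chance = 26%

26%


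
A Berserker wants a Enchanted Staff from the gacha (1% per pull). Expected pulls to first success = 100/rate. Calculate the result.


Expected pulls for a geometric distribution = 1/p = 100 / rate%
= 100 / 1
= 100.0

100.0 pulls


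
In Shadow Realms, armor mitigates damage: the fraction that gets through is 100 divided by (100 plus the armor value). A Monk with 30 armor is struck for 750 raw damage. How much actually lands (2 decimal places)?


actual = 750 * 100 / (100 + 30)
= 750 * 100 / 130
= 75000 / 130
= 576.92

576.92 damage


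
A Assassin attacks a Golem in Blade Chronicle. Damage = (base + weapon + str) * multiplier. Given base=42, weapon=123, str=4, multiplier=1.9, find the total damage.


Sum base + weapon + str = 42 + 123 + 4 = 169
Multiply by 1.9:
169 * 1.9 = 321.1

321.1 damage


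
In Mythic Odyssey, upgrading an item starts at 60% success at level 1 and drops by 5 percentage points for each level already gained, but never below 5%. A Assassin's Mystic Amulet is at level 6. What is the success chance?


raw_rate = 60 - 5 * (6 - 1)
= 60 - 5 * 5
= 60 - 25
= 35
Apply floor: max(35, 5) = 35%

35%


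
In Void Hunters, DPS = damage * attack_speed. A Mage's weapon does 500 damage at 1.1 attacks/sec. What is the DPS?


DPS = damage * attack_speed
= 500 * 1.1
= 550.0

550.0 DPS


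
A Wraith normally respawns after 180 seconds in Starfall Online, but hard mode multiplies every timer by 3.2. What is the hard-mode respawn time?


Respawn time = base * multiplier
= 180 * 3.2
= 576.0 seconds

576.0 seconds


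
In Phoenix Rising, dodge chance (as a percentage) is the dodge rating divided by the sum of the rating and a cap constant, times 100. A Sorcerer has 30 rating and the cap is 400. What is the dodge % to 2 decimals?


dodge% = 30 / (30 + 400) * 100
= 30 / 430 * 100
= 0.069767 * 100
= 6.98%

6.98%


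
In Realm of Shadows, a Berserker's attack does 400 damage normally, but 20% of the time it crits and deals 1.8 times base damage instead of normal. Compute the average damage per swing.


E[dmg] = base * (1 + crit_chance * (crit_mult - 1))
cc as decimal = 20/100 = 0.2
cm - 1 = 1.8 - 1 = 0.8
Bonus factor = 0.2 * 0.8 = 0.16
Total multiplier = 1 + 0.16 = 1.16
Expected damage = 400 * 1.16 = 464.00

464.00 damage


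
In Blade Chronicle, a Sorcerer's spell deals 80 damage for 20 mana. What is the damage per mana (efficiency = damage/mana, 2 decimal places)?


Efficiency = damage / mana
= 80 / 20
= 4.00

4.00 dmg/mana


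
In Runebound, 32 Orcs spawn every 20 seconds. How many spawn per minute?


Spawns per minute = count * (60 / interval)
= 32 * (60 / 20)
= 32 * 3.0
= 96.0

96.0 per minute


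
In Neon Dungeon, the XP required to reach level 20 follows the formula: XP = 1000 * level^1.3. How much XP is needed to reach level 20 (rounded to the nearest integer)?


XP = 1000 * level^1.3
Substitute level = 20:
XP = 1000 * 20^1.3
= 1000 * 49.1291
= 49129

49129 XP


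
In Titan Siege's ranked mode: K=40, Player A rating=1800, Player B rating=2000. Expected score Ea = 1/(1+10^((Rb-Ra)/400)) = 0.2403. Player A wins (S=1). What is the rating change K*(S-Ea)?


Elo update: delta = K * (S - Ea), where S = 1 (wins)
S - Ea = 1 - 0.2403 = 0.7597
Rating change = 40 * 0.7597
= 30.39

30.39 rating points


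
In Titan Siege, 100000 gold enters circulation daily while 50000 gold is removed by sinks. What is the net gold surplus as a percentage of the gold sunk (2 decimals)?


Net gold = 100000 - 50000 = 50000
Inflation rate = net / sunk * 100 = 50000 / 50000 * 100
= 1.0 * 100
= 100.00%

100.00%


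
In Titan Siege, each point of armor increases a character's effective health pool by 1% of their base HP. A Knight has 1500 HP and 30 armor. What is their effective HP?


EHP = 1500 * (1 + 30/100)
= 1500 * (1 + 0.3)
= 1500 * 1.3
= 1950.0

1950.0 EHP


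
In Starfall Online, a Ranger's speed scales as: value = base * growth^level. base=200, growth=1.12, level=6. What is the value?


value = base * growth^level
= 200 * 1.12^6
= 200 * 1.973823
= 394.76

394.76 speed


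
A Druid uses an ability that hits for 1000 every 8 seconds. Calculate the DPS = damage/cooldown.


DPS = damage / cooldown
= 1000 / 8
= 125.00

125.00 DPS


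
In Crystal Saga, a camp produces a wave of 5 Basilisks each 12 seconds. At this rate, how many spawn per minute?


Spawns per minute = count * (60 / interval)
= 5 * (60 / 12)
= 5 * 5.0
= 25.0

25.0 per minute


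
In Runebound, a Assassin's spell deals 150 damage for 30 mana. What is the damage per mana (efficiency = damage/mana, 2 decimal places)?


Efficiency = damage / mana
= 150 / 30
= 5.00

5.00 dmg/mana


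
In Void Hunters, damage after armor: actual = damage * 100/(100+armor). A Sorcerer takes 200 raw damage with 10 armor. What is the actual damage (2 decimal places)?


actual = 200 * 100 / (100 + 10)
= 200 * 100 / 110
= 20000 / 110
= 181.82

181.82 damage


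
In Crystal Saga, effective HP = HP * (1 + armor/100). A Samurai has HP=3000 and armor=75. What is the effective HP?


EHP = 3000 * (1 + 75/100)
= 3000 * (1 + 0.75)
= 3000 * 1.75
= 5250.0

5250.0 EHP


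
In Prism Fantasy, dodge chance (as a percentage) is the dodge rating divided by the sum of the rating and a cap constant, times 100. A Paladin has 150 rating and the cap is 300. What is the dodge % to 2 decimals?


dodge% = 150 / (150 + 300) * 100
= 150 / 450 * 100
= 0.333333 * 100
= 33.33%

33.33%


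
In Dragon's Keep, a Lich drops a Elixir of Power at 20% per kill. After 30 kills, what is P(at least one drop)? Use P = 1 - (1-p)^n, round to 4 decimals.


P(at least one) = 1 - P(none) = 1 - (1-p)^n
p = 20/100 = 0.2
1 - p = 0.8
(1 - p)^30 = 0.8^30 = 0.001238
P(at least one) = 1 - 0.001238 = 0.9988

0.9988


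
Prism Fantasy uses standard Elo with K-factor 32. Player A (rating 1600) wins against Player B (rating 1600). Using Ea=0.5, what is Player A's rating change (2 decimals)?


Elo update: delta = K * (S - Ea), where S = 1 (wins)
S - Ea = 1 - 0.5 = 0.5
Rating change = 32 * 0.5
= 16.00

16.00 rating points


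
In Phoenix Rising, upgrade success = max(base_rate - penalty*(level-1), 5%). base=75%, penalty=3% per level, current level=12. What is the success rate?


raw_rate = 75 - 3 * (12 - 1)
= 75 - 3 * 11
= 75 - 33
= 42
Apply floor: max(42, 5) = 42%

42%


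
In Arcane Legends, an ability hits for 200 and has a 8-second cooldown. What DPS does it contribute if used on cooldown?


DPS = damage / cooldown
= 200 / 8
= 25.00

25.00 DPS


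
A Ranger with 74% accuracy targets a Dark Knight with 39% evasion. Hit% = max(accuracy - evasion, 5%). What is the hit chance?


accuracy - evasion = 74 - 39 = 35
Apply floor: max(35, 5) = 35
Hit chance = 35%

35%


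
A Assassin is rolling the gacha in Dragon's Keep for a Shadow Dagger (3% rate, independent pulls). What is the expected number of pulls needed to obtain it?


Expected pulls for a geometric distribution = 1/p = 100 / rate%
= 100 / 3
= 33.33

33.33 pulls


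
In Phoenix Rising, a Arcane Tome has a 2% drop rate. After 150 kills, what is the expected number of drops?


Expected drops = kills * (drop_rate / 100)
= 150 * (2 / 100)
= 150 * 0.02
= 3.0

3.0 drops


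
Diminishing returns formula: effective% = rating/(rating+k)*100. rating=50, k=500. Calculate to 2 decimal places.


effective% = rating / (rating + k) * 100
= 50 / (50 + 500) * 100
= 50 / 550 * 100
= 0.090909 * 100
= 9.09%

9.09%


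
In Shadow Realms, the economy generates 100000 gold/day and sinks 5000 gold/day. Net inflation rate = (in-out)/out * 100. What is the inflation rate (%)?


Net gold = 100000 - 5000 = 95000
Inflation rate = net / sunk * 100 = 95000 / 5000 * 100
= 19.0 * 100
= 1900.00%

1900.00%


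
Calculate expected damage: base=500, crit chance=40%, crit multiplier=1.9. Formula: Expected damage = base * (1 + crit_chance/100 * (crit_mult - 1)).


E[dmg] = base * (1 + crit_chance * (crit_mult - 1))
cc as decimal = 40/100 = 0.4
cm - 1 = 1.9 - 1 = 0.9
Bonus factor = 0.4 * 0.9 = 0.36
Total multiplier = 1 + 0.36 = 1.36
Expected damage = 500 * 1.36 = 680.00

680.00 damage


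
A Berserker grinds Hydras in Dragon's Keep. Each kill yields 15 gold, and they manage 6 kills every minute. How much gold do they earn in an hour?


Gold per minute = 15 * 6 = 90
Gold per hour = 90 * 60 = 5400

5400 gold/hour


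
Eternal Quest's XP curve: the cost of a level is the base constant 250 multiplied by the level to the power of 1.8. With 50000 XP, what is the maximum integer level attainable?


XP = 250 * level^1.8, so level = (XP / 250)^(1/1.8)
= (50000 / 250)^(1/1.8)
= 200.0^0.5556
= 18.9824
Floor: level = 18

level 18


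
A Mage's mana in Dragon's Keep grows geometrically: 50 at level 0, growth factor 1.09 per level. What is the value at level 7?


value = base * growth^level
= 50 * 1.09^7
= 50 * 1.828039
= 91.40

91.40 mana


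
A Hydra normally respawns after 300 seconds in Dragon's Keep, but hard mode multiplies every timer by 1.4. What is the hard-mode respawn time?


Respawn time = base * multiplier
= 300 * 1.4
= 420.0 seconds

420.0 seconds


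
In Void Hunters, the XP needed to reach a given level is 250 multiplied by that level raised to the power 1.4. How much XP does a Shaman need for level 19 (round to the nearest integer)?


XP = 250 * level^1.4
Substitute level = 19:
XP = 250 * 19^1.4
= 250 * 61.6957
= 15424

15424 XP


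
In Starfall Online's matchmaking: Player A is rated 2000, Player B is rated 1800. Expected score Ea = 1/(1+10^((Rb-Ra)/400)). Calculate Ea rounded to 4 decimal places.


Elo expected score: Ea = 1/(1 + 10^((Rb-Ra)/400))
Rb - Ra = 1800 - 2000 = -200
(Rb-Ra)/400 = -200/400 = -0.5
10^-0.5 = 0.316228
Ea = 1/(1 + 0.316228) = 1/1.316228 = 0.7597

0.7597


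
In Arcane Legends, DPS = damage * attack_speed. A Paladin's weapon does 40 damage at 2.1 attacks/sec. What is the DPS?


DPS = damage * attack_speed
= 40 * 2.1
= 84.0

84.0 DPS


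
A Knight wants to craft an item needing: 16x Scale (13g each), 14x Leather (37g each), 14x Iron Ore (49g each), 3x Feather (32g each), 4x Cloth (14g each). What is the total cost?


Cost breakdown:
  Scale: 16 * 13 = 208
  Leather: 14 * 37 = 518
  Iron Ore: 14 * 49 = 686
  Feather: 3 * 32 = 96
  Cloth: 4 * 14 = 56
Total = 208 + 518 + 686 + 96 + 56 = 1564

1564 gold


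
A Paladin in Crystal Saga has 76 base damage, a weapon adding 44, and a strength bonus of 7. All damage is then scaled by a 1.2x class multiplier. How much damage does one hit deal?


Sum base + weapon + str = 76 + 44 + 7 = 127
Multiply by 1.2:
127 * 1.2 = 152.4

152.4 damage


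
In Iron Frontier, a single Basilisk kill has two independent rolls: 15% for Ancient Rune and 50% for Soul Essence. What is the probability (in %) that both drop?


For independent events, P(both) = P(A) * P(B)
= 15% * 50%
= 750 / 100 %
= 7.5%

7.5%


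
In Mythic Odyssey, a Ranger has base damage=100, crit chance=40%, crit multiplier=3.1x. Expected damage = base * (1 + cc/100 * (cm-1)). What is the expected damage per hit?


E[dmg] = base * (1 + crit_chance * (crit_mult - 1))
cc as decimal = 40/100 = 0.4
cm - 1 = 3.1 - 1 = 2.1
Bonus factor = 0.4 * 2.1 = 0.84
Total multiplier = 1 + 0.84 = 1.84
Expected damage = 100 * 1.84 = 184.00

184.00 damage


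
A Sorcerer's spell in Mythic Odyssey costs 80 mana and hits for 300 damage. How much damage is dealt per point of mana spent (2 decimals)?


Efficiency = damage / mana
= 300 / 80
= 3.75

3.75 dmg/mana


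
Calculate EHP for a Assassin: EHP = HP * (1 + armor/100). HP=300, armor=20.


EHP = 300 * (1 + 20/100)
= 300 * (1 + 0.2)
= 300 * 1.2
= 360.0

360.0 EHP


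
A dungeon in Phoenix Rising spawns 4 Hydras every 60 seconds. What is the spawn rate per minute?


Spawns per minute = count * (60 / interval)
= 4 * (60 / 60)
= 4 * 1.0
= 4.0

4.0 per minute


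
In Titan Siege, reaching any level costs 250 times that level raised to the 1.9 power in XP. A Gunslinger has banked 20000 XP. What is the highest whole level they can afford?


XP = 250 * level^1.9, so level = (XP / 250)^(1/1.9)
= (20000 / 250)^(1/1.9)
= 80.0^0.5263
= 10.0375
Floor: level = 10

level 10


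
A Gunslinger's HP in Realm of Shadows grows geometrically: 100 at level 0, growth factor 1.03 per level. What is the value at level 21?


value = base * growth^level
= 100 * 1.03^21
= 100 * 1.860295
= 186.03

186.03 HP


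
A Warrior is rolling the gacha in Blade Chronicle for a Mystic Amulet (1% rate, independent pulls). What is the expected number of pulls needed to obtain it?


Expected pulls for a geometric distribution = 1/p = 100 / rate%
= 100 / 1
= 100.0

100.0 pulls


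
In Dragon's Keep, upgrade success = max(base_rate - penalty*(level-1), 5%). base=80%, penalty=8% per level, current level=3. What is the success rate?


raw_rate = 80 - 8 * (3 - 1)
= 80 - 8 * 2
= 80 - 16
= 64
Apply floor: max(64, 5) = 64%

64%


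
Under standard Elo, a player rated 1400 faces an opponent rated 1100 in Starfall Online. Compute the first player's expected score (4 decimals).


Elo expected score: Ea = 1/(1 + 10^((Rb-Ra)/400))
Rb - Ra = 1100 - 1400 = -300
(Rb-Ra)/400 = -300/400 = -0.75
10^-0.75 = 0.177828
Ea = 1/(1 + 0.177828) = 1/1.177828 = 0.8490

0.8490


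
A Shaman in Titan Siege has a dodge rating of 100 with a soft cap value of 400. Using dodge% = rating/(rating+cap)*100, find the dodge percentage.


dodge% = 100 / (100 + 400) * 100
= 100 / 500 * 100
= 0.2 * 100
= 20.00%

20.00%


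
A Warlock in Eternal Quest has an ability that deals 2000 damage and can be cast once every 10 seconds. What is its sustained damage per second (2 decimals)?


DPS = damage / cooldown
= 2000 / 10
= 200.00

200.00 DPS


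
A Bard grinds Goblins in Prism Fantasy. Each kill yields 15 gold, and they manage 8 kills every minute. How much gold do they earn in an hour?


Gold per minute = 15 * 8 = 120
Gold per hour = 120 * 60 = 7200

7200 gold/hour


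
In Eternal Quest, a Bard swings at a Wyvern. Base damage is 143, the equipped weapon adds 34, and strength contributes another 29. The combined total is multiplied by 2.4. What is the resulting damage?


Sum base + weapon + str = 143 + 34 + 29 = 206
Multiply by 2.4:
206 * 2.4 = 494.4

494.4 damage


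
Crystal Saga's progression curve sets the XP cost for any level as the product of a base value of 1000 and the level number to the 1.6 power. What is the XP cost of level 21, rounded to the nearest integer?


XP = 1000 * level^1.6
Substitute level = 21:
XP = 1000 * 21^1.6
= 1000 * 130.4821
= 130482

130482 XP


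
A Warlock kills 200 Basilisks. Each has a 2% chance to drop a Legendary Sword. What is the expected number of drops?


Expected drops = kills * (drop_rate / 100)
= 200 * (2 / 100)
= 200 * 0.02
= 4.0

4.0 drops


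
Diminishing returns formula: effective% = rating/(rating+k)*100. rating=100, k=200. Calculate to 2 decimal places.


effective% = rating / (rating + k) * 100
= 100 / (100 + 200) * 100
= 100 / 300 * 100
= 0.333333 * 100
= 33.33%

33.33%


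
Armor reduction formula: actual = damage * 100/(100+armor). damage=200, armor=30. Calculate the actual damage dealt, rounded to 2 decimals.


actual = 200 * 100 / (100 + 30)
= 200 * 100 / 130
= 20000 / 130
= 153.85

153.85 damage


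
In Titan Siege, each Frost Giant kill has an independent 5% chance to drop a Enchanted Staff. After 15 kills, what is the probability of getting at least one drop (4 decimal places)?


P(at least one) = 1 - P(none) = 1 - (1-p)^n
p = 5/100 = 0.05
1 - p = 0.95
(1 - p)^15 = 0.95^15 = 0.463291
P(at least one) = 1 - 0.463291 = 0.5367

0.5367


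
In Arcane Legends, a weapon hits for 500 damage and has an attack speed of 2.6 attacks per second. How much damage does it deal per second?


DPS = damage * attack_speed
= 500 * 2.6
= 1300.0

1300.0 DPS


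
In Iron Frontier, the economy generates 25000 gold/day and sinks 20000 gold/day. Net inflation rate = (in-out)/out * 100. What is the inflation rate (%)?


Net gold = 25000 - 20000 = 5000
Inflation rate = net / sunk * 100 = 5000 / 20000 * 100
= 0.25 * 100
= 25.00%

25.00%


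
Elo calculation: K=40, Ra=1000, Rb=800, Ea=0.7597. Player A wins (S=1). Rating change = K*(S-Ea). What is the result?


Elo update: delta = K * (S - Ea), where S = 1 (wins)
S - Ea = 1 - 0.7597 = 0.2403
Rating change = 40 * 0.2403
= 9.61

9.61 rating points


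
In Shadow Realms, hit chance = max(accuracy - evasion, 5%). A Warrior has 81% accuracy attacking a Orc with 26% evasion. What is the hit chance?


accuracy - evasion = 81 - 26 = 55
Apply floor: max(55, 5) = 55
Hit chance = 55%

55%


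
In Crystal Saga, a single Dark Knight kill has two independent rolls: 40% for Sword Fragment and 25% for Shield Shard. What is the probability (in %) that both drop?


For independent events, P(both) = P(A) * P(B)
= 40% * 25%
= 1000 / 100 %
= 10.0%

10.0%


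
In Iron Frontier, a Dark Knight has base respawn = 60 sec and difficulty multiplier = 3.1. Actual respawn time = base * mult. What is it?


Respawn time = base * multiplier
= 60 * 3.1
= 186.0 seconds

186.0 seconds


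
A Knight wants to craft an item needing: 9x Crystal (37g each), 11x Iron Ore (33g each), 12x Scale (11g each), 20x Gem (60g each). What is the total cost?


Cost breakdown:
  Crystal: 9 * 37 = 333
  Iron Ore: 11 * 33 = 363
  Scale: 12 * 11 = 132
  Gem: 20 * 60 = 1200
Total = 333 + 363 + 132 + 1200 = 2028

2028 gold


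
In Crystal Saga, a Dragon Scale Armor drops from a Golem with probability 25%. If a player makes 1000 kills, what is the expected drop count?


Expected drops = kills * (drop_rate / 100)
= 1000 * (25 / 100)
= 1000 * 0.25
= 250.0

250.0 drops


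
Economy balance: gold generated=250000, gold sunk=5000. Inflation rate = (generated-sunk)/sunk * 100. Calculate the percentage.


Net gold = 250000 - 5000 = 245000
Inflation rate = net / sunk * 100 = 245000 / 5000 * 100
= 49.0 * 100
= 4900.00%

4900.00%


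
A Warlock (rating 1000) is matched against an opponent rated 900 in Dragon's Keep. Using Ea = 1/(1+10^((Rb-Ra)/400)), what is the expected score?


Elo expected score: Ea = 1/(1 + 10^((Rb-Ra)/400))
Rb - Ra = 900 - 1000 = -100
(Rb-Ra)/400 = -100/400 = -0.25
10^-0.25 = 0.562341
Ea = 1/(1 + 0.562341) = 1/1.562341 = 0.6401

0.6401


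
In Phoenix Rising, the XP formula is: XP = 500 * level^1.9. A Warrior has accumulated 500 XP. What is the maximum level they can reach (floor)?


XP = 500 * level^1.9, so level = (XP / 500)^(1/1.9)
= (500 / 500)^(1/1.9)
= 1.0^0.5263
= 1.0
Floor: level = 1

level 1


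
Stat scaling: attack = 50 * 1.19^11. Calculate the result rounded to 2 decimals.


value = base * growth^level
= 50 * 1.19^11
= 50 * 6.776674
= 338.83

338.83 attack


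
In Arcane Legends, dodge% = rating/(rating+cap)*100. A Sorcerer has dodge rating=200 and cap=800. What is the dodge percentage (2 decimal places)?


dodge% = 200 / (200 + 800) * 100
= 200 / 1000 * 100
= 0.2 * 100
= 20.00%

20.00%


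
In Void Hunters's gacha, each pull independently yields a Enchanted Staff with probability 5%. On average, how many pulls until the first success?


Expected pulls for a geometric distribution = 1/p = 100 / rate%
= 100 / 5
= 20.0

20.0 pulls


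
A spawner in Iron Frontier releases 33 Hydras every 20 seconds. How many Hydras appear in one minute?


Spawns per minute = count * (60 / interval)
= 33 * (60 / 20)
= 33 * 3.0
= 99.0

99.0 per minute


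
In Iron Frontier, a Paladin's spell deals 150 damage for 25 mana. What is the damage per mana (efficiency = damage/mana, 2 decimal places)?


Efficiency = damage / mana
= 150 / 25
= 6.00

6.00 dmg/mana


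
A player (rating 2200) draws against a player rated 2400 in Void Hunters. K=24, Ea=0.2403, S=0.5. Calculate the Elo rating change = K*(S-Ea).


Elo update: delta = K * (S - Ea), where S = 0.5 (draws)
S - Ea = 0.5 - 0.2403 = 0.2597
Rating change = 24 * 0.2597
= 6.23

6.23 rating points


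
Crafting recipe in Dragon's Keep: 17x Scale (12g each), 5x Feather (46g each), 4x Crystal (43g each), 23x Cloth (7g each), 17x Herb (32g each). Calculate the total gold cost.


Cost breakdown:
  Scale: 17 * 12 = 204
  Feather: 5 * 46 = 230
  Crystal: 4 * 43 = 172
  Cloth: 23 * 7 = 161
  Herb: 17 * 32 = 544
Total = 204 + 230 + 172 + 161 + 544 = 1311

1311 gold


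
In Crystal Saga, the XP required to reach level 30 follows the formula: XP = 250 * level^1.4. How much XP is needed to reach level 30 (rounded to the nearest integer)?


XP = 250 * level^1.4
Substitute level = 30:
XP = 250 * 30^1.4
= 250 * 116.9418
= 29235

29235 XP


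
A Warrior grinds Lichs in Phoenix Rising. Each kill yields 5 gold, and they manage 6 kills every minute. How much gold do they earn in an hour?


Gold per minute = 5 * 6 = 30
Gold per hour = 30 * 60 = 1800

1800 gold/hour


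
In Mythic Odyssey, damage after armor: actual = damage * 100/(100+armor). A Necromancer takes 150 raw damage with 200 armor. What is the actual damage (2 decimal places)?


actual = 150 * 100 / (100 + 200)
= 150 * 100 / 300
= 15000 / 300
= 50.00

50.00 damage


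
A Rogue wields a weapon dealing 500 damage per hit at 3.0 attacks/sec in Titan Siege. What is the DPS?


DPS = damage * attack_speed
= 500 * 3.0
= 1500.0

1500.0 DPS


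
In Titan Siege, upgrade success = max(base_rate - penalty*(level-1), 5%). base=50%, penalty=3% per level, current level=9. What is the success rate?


raw_rate = 50 - 3 * (9 - 1)
= 50 - 3 * 8
= 50 - 24
= 26
Apply floor: max(26, 5) = 26%

26%


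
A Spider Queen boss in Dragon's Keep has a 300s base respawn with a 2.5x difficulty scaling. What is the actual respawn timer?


Respawn time = base * multiplier
= 300 * 2.5
= 750.0 seconds

750.0 seconds


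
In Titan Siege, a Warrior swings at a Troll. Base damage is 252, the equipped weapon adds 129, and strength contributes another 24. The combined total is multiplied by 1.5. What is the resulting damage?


Sum base + weapon + str = 252 + 129 + 24 = 405
Multiply by 1.5:
405 * 1.5 = 607.5

607.5 damage


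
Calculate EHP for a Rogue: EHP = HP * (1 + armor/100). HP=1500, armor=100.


EHP = 1500 * (1 + 100/100)
= 1500 * (1 + 1.0)
= 1500 * 2.0
= 3000.0

3000.0 EHP


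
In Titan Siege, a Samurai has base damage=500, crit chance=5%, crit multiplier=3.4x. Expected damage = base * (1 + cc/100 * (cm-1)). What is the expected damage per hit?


E[dmg] = base * (1 + crit_chance * (crit_mult - 1))
cc as decimal = 5/100 = 0.05
cm - 1 = 3.4 - 1 = 2.4
Bonus factor = 0.05 * 2.4 = 0.12
Total multiplier = 1 + 0.12 = 1.12
Expected damage = 500 * 1.12 = 560.00

560.00 damage


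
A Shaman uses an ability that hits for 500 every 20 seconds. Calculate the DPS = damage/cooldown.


DPS = damage / cooldown
= 500 / 20
= 25.00

25.00 DPS


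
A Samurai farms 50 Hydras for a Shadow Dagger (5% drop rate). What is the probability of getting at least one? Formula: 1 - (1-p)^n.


P(at least one) = 1 - P(none) = 1 - (1-p)^n
p = 5/100 = 0.05
1 - p = 0.95
(1 - p)^50 = 0.95^50 = 0.076945
P(at least one) = 1 - 0.076945 = 0.9231

0.9231


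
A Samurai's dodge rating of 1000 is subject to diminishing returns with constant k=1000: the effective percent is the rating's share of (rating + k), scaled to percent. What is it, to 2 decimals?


effective% = rating / (rating + k) * 100
= 1000 / (1000 + 1000) * 100
= 1000 / 2000 * 100
= 0.5 * 100
= 50.00%

50.00%


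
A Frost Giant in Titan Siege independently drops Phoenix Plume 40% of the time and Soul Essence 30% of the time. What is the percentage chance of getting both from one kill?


For independent events, P(both) = P(A) * P(B)
= 40% * 30%
= 1200 / 100 %
= 12.0%

12.0%


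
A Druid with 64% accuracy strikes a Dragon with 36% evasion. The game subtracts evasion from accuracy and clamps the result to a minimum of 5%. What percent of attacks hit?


accuracy - evasion = 64 - 36 = 28
Apply floor: max(28, 5) = 28
Hit chance = 28%

28%


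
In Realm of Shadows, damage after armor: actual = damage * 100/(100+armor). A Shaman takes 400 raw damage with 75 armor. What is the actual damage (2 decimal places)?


actual = 400 * 100 / (100 + 75)
= 400 * 100 / 175
= 40000 / 175
= 228.57

228.57 damage


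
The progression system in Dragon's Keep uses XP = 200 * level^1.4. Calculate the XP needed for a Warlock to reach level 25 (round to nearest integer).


XP = 200 * level^1.4
Substitute level = 25:
XP = 200 * 25^1.4
= 200 * 90.59746
= 18119

18119 XP


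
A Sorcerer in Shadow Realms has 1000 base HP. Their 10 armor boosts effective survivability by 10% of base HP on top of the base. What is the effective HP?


EHP = 1000 * (1 + 10/100)
= 1000 * (1 + 0.1)
= 1000 * 1.1
= 1100.0

1100.0 EHP


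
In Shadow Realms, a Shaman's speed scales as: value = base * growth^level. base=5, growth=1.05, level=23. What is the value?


value = base * growth^level
= 5 * 1.05^23
= 5 * 3.071524
= 15.36

15.36 speed


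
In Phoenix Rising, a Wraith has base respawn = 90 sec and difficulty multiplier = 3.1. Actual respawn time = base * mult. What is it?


Respawn time = base * multiplier
= 90 * 3.1
= 279.0 seconds

279.0 seconds


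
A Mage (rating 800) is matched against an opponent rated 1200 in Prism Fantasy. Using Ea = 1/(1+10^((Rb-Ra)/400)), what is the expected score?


Elo expected score: Ea = 1/(1 + 10^((Rb-Ra)/400))
Rb - Ra = 1200 - 800 = 400
(Rb-Ra)/400 = 400/400 = 1.0
10^1.0 = 10.0
Ea = 1/(1 + 10.0) = 1/11.0 = 0.0909

0.0909


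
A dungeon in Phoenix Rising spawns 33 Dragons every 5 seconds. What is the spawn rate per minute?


Spawns per minute = count * (60 / interval)
= 33 * (60 / 5)
= 33 * 12.0
= 396.0

396.0 per minute


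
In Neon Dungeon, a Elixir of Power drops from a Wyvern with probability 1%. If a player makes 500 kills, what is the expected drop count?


Expected drops = kills * (drop_rate / 100)
= 500 * (1 / 100)
= 500 * 0.01
= 5.0

5.0 drops


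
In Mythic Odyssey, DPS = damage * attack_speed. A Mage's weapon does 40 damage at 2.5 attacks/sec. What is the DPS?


DPS = damage * attack_speed
= 40 * 2.5
= 100.0

100.0 DPS


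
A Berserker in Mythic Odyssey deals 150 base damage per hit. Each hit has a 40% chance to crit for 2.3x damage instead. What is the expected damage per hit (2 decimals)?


E[dmg] = base * (1 + crit_chance * (crit_mult - 1))
cc as decimal = 40/100 = 0.4
cm - 1 = 2.3 - 1 = 1.3
Bonus factor = 0.4 * 1.3 = 0.52
Total multiplier = 1 + 0.52 = 1.52
Expected damage = 150 * 1.52 = 228.00

228.00 damage


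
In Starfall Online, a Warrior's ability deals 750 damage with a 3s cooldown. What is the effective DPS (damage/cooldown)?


DPS = damage / cooldown
= 750 / 3
= 250.00

250.00 DPS


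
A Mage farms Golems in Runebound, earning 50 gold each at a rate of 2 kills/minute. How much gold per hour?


Gold per minute = 50 * 2 = 100
Gold per hour = 100 * 60 = 6000

6000 gold/hour


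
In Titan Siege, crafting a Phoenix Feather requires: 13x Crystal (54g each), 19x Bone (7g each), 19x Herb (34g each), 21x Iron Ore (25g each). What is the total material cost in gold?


Cost breakdown:
  Crystal: 13 * 54 = 702
  Bone: 19 * 7 = 133
  Herb: 19 * 34 = 646
  Iron Ore: 21 * 25 = 525
Total = 702 + 133 + 646 + 525 = 2006

2006 gold


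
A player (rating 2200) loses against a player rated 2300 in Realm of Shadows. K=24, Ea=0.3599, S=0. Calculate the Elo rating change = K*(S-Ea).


Elo update: delta = K * (S - Ea), where S = 0 (loses)
S - Ea = 0 - 0.3599 = -0.3599
Rating change = 24 * -0.3599
= -8.64

-8.64 rating points


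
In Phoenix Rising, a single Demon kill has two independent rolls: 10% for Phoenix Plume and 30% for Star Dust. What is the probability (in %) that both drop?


For independent events, P(both) = P(A) * P(B)
= 10% * 30%
= 300 / 100 %
= 3.0%

3.0%


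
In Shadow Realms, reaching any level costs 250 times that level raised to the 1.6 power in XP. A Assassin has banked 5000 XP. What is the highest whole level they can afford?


XP = 250 * level^1.6, so level = (XP / 250)^(1/1.6)
= (5000 / 250)^(1/1.6)
= 20.0^0.625
= 6.5034
Floor: level = 6

level 6


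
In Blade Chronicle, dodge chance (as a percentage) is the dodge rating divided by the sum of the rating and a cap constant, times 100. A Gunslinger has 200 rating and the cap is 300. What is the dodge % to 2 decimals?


dodge% = 200 / (200 + 300) * 100
= 200 / 500 * 100
= 0.4 * 100
= 40.00%

40.00%


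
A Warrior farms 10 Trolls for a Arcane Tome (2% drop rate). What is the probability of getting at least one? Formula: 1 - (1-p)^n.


P(at least one) = 1 - P(none) = 1 - (1-p)^n
p = 2/100 = 0.02
1 - p = 0.98
(1 - p)^10 = 0.98^10 = 0.817073
P(at least one) = 1 - 0.817073 = 0.1829

0.1829


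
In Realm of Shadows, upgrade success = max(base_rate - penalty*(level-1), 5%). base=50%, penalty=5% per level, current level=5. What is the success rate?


raw_rate = 50 - 5 * (5 - 1)
= 50 - 5 * 4
= 50 - 20
= 30
Apply floor: max(30, 5) = 30%

30%


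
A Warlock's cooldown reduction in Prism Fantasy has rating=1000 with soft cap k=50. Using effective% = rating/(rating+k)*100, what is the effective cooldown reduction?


effective% = rating / (rating + k) * 100
= 1000 / (1000 + 50) * 100
= 1000 / 1050 * 100
= 0.952381 * 100
= 95.24%

95.24%


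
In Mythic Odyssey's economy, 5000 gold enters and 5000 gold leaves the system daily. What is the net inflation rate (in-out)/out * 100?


Net gold = 5000 - 5000 = 0
Inflation rate = net / sunk * 100 = 0 / 5000 * 100
= 0.0 * 100
= 0.00%

0.00%


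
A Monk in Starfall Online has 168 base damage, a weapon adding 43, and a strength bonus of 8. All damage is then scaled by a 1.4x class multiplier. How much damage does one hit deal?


Sum base + weapon + str = 168 + 43 + 8 = 219
Multiply by 1.4:
219 * 1.4 = 306.6

306.6 damage


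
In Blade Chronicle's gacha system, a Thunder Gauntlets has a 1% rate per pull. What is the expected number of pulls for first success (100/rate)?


Expected pulls for a geometric distribution = 1/p = 100 / rate%
= 100 / 1
= 100.0

100.0 pulls
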